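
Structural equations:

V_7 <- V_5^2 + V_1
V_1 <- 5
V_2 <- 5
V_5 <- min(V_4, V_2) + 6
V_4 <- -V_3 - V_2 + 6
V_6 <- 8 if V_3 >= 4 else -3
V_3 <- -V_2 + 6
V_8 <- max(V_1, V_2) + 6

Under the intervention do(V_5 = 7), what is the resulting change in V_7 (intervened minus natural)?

13

Under do(V_5=7), the mechanism V_5 <- min(V_4, V_2) + 6 is discarded; V_5 is fixed at 7.
V_7 = V_5^2 + V_1  [with V_5=7, V_1=5]  = 54
Without intervention: V_3 = -V_2 + 6  [with V_2=5]  = 1; V_4 = -V_3 - V_2 + 6  [with V_3=1, V_2=5]  = 0; V_5 = min(V_4, V_2) + 6  [with V_4=0, V_2=5]  = 6; V_7 = V_5^2 + V_1  [with V_5=6, V_1=5]  = 41.
Change = 54 − 41 = 13.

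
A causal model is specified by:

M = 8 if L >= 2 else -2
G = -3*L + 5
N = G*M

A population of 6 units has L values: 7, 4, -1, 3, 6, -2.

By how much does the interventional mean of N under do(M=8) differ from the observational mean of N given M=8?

52

do(M=8) breaks M's dependence on L. With M=8 fixed, N across the units is -128, -56, 64, -32, -104, 88, mean -28.
Conditioning on M=8 selects the 4 unit(s) with L ∈ {7, 4, 3, 6}. Their N values: -128, -56, -32, -104. Mean = -80.
Difference = -28 − (-80) = 52.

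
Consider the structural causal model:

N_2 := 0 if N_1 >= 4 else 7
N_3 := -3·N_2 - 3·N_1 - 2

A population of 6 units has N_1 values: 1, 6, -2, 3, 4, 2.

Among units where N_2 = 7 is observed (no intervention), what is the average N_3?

-26

Observing N_2=7 restricts to units where N_2's equation naturally yields 7: N_1 ∈ {1, -2, 3, 2}. In that subpopulation N_3 = -26, -17, -32, -29, mean -26.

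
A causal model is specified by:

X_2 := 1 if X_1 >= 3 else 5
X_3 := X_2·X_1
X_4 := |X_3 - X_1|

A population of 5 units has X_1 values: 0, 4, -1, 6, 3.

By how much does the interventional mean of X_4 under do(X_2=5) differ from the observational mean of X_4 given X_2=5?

The intervention sets X_2=5 in all 5 units regardless of X_1. Recomputing X_4 per unit gives 0, 16, 4, 24, 12; average 11.2.
Observing X_2=5 restricts to units where X_2's equation naturally yields 5: X_1 ∈ {0, -1}. In that subpopulation X_4 = 0, 4, mean 2.
Difference = 11.2 − 2 = 9.2.

9.2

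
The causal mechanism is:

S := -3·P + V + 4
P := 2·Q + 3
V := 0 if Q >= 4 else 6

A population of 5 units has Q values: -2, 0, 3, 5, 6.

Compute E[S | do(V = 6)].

The intervention sets V=6 in all 5 units regardless of Q. Recomputing S per unit gives 13, 1, -17, -29, -35; average -13.4.

-13.4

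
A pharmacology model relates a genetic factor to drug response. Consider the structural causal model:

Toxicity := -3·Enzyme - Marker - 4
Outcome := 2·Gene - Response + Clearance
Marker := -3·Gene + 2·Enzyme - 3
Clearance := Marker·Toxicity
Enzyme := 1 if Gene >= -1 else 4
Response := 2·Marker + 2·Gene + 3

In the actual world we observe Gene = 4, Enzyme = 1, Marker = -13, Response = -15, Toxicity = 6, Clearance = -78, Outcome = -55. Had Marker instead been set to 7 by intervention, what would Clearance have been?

The intervention breaks the incoming arrows to Marker: Marker := -3·Gene + 2·Enzyme - 3 no longer applies, and Marker = 7.
Enzyme = 1 if Gene >= -1 else 4  [with Gene=4]  = 1
Toxicity = -3·Enzyme - Marker - 4  [with Enzyme=1, Marker=7]  = -14
Clearance = Marker·Toxicity  [with Marker=7, Toxicity=-14]  = -98

-98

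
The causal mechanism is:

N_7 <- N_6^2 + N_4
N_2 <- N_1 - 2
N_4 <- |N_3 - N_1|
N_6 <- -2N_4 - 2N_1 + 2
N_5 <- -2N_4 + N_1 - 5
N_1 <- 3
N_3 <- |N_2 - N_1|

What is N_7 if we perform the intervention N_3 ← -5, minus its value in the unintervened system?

The intervention breaks the incoming arrows to N_3: N_3 <- |N_2 - N_1| no longer applies, and N_3 = -5.
N_4 = |N_3 - N_1|  [with N_3=-5, N_1=3]  = 8
N_6 = -2N_4 - 2N_1 + 2  [with N_4=8, N_1=3]  = -20
N_7 = N_6^2 + N_4  [with N_6=-20, N_4=8]  = 408
Without intervention: N_2 = N_1 - 2  [with N_1=3]  = 1; N_3 = |N_2 - N_1|  [with N_2=1, N_1=3]  = 2; N_4 = |N_3 - N_1|  [with N_3=2, N_1=3]  = 1; N_6 = -2N_4 - 2N_1 + 2  [with N_4=1, N_1=3]  = -6; N_7 = N_6^2 + N_4  [with N_6=-6, N_4=1]  = 37.
Change = 408 − 37 = 371.

371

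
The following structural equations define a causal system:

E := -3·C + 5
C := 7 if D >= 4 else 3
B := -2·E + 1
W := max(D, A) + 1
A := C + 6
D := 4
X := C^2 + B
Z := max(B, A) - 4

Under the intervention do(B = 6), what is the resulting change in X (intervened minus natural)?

-27

Intervening sets B = 6 and removes its equation (B := -2·E + 1).
C = 7 if D >= 4 else 3  [with D=4]  = 7
X = C^2 + B  [with C=7, B=6]  = 55
Without intervention: C = 7 if D >= 4 else 3  [with D=4]  = 7; E = -3·C + 5  [with C=7]  = -16; B = -2·E + 1  [with E=-16]  = 33; X = C^2 + B  [with C=7, B=33]  = 82.
Change = 55 − 82 = -27.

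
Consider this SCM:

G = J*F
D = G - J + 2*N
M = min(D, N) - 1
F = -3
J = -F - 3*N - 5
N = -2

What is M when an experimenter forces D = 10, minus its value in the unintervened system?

The intervention breaks the incoming arrows to D: D = G - J + 2*N no longer applies, and D = 10.
M = min(D, N) - 1  [with D=10, N=-2]  = -3
Without intervention: J = -F - 3*N - 5  [with F=-3, N=-2]  = 4; G = J*F  [with J=4, F=-3]  = -12; D = G - J + 2*N  [with G=-12, J=4, N=-2]  = -20; M = min(D, N) - 1  [with D=-20, N=-2]  = -21.
Change = -3 − (-21) = 18.

18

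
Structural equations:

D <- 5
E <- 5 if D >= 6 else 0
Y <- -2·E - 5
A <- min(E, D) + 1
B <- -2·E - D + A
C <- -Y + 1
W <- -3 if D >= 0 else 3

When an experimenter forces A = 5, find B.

Intervening sets A = 5 and removes its equation (A <- min(E, D) + 1).
E = 5 if D >= 6 else 0  [with D=5]  = 0
B = -2·E - D + A  [with E=0, D=5, A=5]  = 0

0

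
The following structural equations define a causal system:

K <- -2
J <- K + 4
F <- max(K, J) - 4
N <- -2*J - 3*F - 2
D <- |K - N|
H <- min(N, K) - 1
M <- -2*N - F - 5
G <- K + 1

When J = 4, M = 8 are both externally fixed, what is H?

Under do(J = 4, M = 8), each intervened variable's structural equation is replaced by its fixed value.
F = max(K, J) - 4  [with K=-2, J=4]  = 0
N = -2*J - 3*F - 2  [with J=4, F=0]  = -10
H = min(N, K) - 1  [with N=-10, K=-2]  = -11

-11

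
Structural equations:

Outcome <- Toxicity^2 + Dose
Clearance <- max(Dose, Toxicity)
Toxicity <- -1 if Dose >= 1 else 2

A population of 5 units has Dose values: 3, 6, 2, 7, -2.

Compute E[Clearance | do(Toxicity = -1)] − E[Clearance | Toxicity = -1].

Every unit gets Toxicity=-1 under the intervention. Clearance values become 3, 6, 2, 7, -1; E[Clearance|do(Toxicity=-1)] = 3.4.
Observing Toxicity=-1 restricts to units where Toxicity's equation naturally yields -1: Dose ∈ {3, 6, 2, 7}. In that subpopulation Clearance = 3, 6, 2, 7, mean 4.5.
Difference = 3.4 − 4.5 = -1.1.

-1.1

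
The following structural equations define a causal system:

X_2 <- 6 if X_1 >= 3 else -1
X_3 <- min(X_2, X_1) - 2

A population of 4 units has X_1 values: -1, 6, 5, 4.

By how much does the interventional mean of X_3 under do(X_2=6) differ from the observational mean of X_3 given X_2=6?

Every unit gets X_2=6 under the intervention. X_3 values become -3, 4, 3, 2; E[X_3|do(X_2=6)] = 1.5.
Conditioning on X_2=6 selects the 3 unit(s) with X_1 ∈ {6, 5, 4}. Their X_3 values: 4, 3, 2. Mean = 3.
Difference = 1.5 − 3 = -1.5.

-1.5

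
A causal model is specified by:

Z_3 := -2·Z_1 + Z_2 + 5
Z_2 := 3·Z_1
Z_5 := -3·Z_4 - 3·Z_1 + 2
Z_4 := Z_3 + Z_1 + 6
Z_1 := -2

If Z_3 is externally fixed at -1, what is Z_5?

do(Z_3=-1) replaces the equation Z_3 := -2·Z_1 + Z_2 + 5 with the constant Z_3 = -1.
Z_4 = Z_3 + Z_1 + 6  [with Z_3=-1, Z_1=-2]  = 3
Z_5 = -3·Z_4 - 3·Z_1 + 2  [with Z_4=3, Z_1=-2]  = -1

-1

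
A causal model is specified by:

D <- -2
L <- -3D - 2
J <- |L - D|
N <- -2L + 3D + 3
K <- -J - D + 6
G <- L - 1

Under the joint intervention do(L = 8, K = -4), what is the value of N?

The joint intervention fixes L = 8, K = -4, removing each variable's own equation.
N = -2L + 3D + 3  [with L=8, D=-2]  = -19

-19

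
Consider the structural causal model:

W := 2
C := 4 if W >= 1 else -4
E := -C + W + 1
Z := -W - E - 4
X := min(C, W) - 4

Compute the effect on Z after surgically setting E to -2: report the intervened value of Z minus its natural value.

1

The intervention breaks the incoming arrows to E: E := -C + W + 1 no longer applies, and E = -2.
Z = -W - E - 4  [with W=2, E=-2]  = -4
Without intervention: C = 4 if W >= 1 else -4  [with W=2]  = 4; E = -C + W + 1  [with C=4, W=2]  = -1; Z = -W - E - 4  [with W=2, E=-1]  = -5.
Change = -4 − (-5) = 1.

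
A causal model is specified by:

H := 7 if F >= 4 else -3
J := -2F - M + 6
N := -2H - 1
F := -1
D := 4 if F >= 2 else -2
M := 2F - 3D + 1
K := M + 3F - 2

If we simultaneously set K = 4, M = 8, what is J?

0

Under do(K = 4, M = 8), each intervened variable's structural equation is replaced by its fixed value.
J = -2F - M + 6  [with F=-1, M=8]  = 0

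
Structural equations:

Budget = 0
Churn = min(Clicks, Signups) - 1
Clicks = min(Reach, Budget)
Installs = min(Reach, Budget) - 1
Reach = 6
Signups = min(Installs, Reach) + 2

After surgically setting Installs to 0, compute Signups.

2

Intervening sets Installs = 0 and removes its equation (Installs = min(Reach, Budget) - 1).
Signups = min(Installs, Reach) + 2  [with Installs=0, Reach=6]  = 2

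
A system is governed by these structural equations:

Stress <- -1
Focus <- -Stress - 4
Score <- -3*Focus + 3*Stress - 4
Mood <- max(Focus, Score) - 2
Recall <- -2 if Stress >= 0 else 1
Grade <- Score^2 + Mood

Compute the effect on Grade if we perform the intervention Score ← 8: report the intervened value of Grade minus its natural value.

66

The intervention breaks the incoming arrows to Score: Score <- -3*Focus + 3*Stress - 4 no longer applies, and Score = 8.
Focus = -Stress - 4  [with Stress=-1]  = -3
Mood = max(Focus, Score) - 2  [with Focus=-3, Score=8]  = 6
Grade = Score^2 + Mood  [with Score=8, Mood=6]  = 70
Without intervention: Focus = -Stress - 4  [with Stress=-1]  = -3; Score = -3*Focus + 3*Stress - 4  [with Focus=-3, Stress=-1]  = 2; Mood = max(Focus, Score) - 2  [with Focus=-3, Score=2]  = 0; Grade = Score^2 + Mood  [with Score=2, Mood=0]  = 4.
Change = 70 − 4 = 66.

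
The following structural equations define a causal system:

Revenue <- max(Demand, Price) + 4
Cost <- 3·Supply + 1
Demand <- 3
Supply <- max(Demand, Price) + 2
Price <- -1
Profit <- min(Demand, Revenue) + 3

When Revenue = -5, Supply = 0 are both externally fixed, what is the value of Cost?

Under do(Revenue = -5, Supply = 0), each intervened variable's structural equation is replaced by its fixed value.
Cost = 3·Supply + 1  [with Supply=0]  = 1

1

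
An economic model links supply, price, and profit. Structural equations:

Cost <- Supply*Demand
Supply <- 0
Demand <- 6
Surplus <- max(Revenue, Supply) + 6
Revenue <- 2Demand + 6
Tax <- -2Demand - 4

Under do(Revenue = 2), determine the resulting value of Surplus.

8

Under do(Revenue=2), the mechanism Revenue <- 2Demand + 6 is discarded; Revenue is fixed at 2.
Surplus = max(Revenue, Supply) + 6  [with Revenue=2, Supply=0]  = 8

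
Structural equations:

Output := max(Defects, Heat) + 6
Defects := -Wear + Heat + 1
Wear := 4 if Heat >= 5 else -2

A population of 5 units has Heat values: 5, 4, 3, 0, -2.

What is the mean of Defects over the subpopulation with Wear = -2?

E[Defects|Wear=-2] averages over only the 4 units with Wear=-2 (Heat = 4, 3, 0, -2): Defects = 7, 6, 3, 1, mean 4.25.

4.25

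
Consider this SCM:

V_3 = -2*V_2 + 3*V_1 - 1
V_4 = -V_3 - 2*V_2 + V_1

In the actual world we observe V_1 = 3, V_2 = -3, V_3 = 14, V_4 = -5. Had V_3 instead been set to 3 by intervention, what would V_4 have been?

The intervention breaks the incoming arrows to V_3: V_3 = -2*V_2 + 3*V_1 - 1 no longer applies, and V_3 = 3.
V_4 = -V_3 - 2*V_2 + V_1  [with V_3=3, V_2=-3, V_1=3]  = 6

6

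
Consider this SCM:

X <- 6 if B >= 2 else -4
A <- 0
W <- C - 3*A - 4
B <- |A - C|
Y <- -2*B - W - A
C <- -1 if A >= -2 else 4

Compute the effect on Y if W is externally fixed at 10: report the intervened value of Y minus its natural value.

Intervening sets W = 10 and removes its equation (W <- C - 3*A - 4).
C = -1 if A >= -2 else 4  [with A=0]  = -1
B = |A - C|  [with A=0, C=-1]  = 1
Y = -2*B - W - A  [with B=1, W=10, A=0]  = -12
Without intervention: C = -1 if A >= -2 else 4  [with A=0]  = -1; B = |A - C|  [with A=0, C=-1]  = 1; W = C - 3*A - 4  [with C=-1, A=0]  = -5; Y = -2*B - W - A  [with B=1, W=-5, A=0]  = 3.
Change = -12 − 3 = -15.

-15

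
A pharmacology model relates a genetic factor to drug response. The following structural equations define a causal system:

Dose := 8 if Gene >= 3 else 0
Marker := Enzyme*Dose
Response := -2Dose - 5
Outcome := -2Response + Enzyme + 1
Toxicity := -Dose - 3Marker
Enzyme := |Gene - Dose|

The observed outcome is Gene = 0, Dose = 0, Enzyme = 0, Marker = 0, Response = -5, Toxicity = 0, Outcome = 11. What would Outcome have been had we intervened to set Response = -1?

Under do(Response=-1), the mechanism Response := -2Dose - 5 is discarded; Response is fixed at -1.
Dose = 8 if Gene >= 3 else 0  [with Gene=0]  = 0
Enzyme = |Gene - Dose|  [with Gene=0, Dose=0]  = 0
Outcome = -2Response + Enzyme + 1  [with Response=-1, Enzyme=0]  = 3

3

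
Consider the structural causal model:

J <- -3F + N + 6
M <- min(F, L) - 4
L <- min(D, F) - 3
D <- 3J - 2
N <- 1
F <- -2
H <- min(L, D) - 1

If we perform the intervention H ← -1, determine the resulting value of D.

37

Under do(H=-1), the mechanism H <- min(L, D) - 1 is discarded; H is fixed at -1.
Since D is not a descendant of the intervened variable, it is unaffected.
J = -3F + N + 6  [with F=-2, N=1]  = 13
D = 3J - 2  [with J=13]  = 37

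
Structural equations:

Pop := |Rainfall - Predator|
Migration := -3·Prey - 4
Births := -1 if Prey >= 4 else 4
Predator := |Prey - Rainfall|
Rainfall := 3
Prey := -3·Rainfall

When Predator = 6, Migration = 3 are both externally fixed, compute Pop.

Setting Predator = 6, Migration = 3 by intervention discards those variables' equations.
Pop = |Rainfall - Predator|  [with Rainfall=3, Predator=6]  = 3

3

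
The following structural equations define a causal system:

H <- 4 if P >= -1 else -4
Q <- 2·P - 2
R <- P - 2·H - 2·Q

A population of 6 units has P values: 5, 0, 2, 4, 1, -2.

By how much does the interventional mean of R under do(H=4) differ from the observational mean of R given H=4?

do(H=4) breaks H's dependence on P. With H=4 fixed, R across the units is -19, -4, -10, -16, -7, 2, mean -9.
Conditioning on H=4 selects the 5 unit(s) with P ∈ {5, 0, 2, 4, 1}. Their R values: -19, -4, -10, -16, -7. Mean = -11.2.
Difference = -9 − (-11.2) = 2.2.

2.2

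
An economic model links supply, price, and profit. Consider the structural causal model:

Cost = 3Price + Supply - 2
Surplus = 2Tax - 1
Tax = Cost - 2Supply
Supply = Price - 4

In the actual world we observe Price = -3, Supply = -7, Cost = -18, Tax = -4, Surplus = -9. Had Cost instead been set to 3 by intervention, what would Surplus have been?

33

do(Cost=3) replaces the equation Cost = 3Price + Supply - 2 with the constant Cost = 3.
Supply = Price - 4  [with Price=-3]  = -7
Tax = Cost - 2Supply  [with Cost=3, Supply=-7]  = 17
Surplus = 2Tax - 1  [with Tax=17]  = 33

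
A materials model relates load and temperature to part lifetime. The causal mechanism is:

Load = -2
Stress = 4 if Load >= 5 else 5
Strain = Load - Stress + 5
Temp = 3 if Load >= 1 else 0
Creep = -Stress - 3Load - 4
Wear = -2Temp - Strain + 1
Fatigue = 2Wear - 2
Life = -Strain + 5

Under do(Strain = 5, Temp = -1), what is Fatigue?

Under do(Strain = 5, Temp = -1), each intervened variable's structural equation is replaced by its fixed value.
Wear = -2Temp - Strain + 1  [with Temp=-1, Strain=5]  = -2
Fatigue = 2Wear - 2  [with Wear=-2]  = -6

-6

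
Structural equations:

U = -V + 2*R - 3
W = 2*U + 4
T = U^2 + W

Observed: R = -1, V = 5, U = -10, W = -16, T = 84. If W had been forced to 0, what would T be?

100

Intervening sets W = 0 and removes its equation (W = 2*U + 4).
U = -V + 2*R - 3  [with V=5, R=-1]  = -10
T = U^2 + W  [with U=-10, W=0]  = 100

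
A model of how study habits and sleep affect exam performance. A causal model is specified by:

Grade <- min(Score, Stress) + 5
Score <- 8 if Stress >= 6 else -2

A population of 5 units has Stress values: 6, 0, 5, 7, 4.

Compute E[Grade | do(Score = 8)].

Every unit gets Score=8 under the intervention. Grade values become 11, 5, 10, 12, 9; E[Grade|do(Score=8)] = 9.4.

9.4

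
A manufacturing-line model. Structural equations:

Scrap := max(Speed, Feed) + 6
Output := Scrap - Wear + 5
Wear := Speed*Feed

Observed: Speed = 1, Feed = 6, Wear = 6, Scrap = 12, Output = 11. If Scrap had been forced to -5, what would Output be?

-6

Intervening sets Scrap = -5 and removes its equation (Scrap := max(Speed, Feed) + 6).
Wear = Speed*Feed  [with Speed=1, Feed=6]  = 6
Output = Scrap - Wear + 5  [with Scrap=-5, Wear=6]  = -6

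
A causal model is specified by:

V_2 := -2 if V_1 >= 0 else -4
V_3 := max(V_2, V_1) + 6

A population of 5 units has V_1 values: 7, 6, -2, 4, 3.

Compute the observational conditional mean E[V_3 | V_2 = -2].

Observing V_2=-2 restricts to units where V_2's equation naturally yields -2: V_1 ∈ {7, 6, 4, 3}. In that subpopulation V_3 = 13, 12, 10, 9, mean 11.

11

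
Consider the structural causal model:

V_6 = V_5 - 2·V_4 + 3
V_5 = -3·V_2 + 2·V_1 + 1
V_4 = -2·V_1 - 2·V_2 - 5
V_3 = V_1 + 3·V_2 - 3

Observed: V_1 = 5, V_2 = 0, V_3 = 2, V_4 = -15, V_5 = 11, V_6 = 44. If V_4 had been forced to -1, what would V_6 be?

16

Under do(V_4=-1), the mechanism V_4 = -2·V_1 - 2·V_2 - 5 is discarded; V_4 is fixed at -1.
V_5 = -3·V_2 + 2·V_1 + 1  [with V_2=0, V_1=5]  = 11
V_6 = V_5 - 2·V_4 + 3  [with V_5=11, V_4=-1]  = 16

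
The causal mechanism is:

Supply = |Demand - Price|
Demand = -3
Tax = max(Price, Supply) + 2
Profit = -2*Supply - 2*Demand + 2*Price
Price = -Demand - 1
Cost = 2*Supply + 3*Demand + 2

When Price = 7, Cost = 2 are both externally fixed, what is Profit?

The joint intervention fixes Price = 7, Cost = 2, removing each variable's own equation.
Supply = |Demand - Price|  [with Demand=-3, Price=7]  = 10
Profit = -2*Supply - 2*Demand + 2*Price  [with Supply=10, Demand=-3, Price=7]  = 0

0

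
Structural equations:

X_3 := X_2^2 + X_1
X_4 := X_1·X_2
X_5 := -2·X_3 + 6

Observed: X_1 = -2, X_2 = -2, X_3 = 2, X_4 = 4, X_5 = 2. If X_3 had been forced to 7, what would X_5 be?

do(X_3=7) replaces the equation X_3 := X_2^2 + X_1 with the constant X_3 = 7.
X_5 = -2·X_3 + 6  [with X_3=7]  = -8

-8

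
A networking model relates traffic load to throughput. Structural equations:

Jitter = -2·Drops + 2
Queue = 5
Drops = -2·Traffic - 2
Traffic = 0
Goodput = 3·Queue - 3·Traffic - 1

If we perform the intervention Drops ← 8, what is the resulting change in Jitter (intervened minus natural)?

The intervention breaks the incoming arrows to Drops: Drops = -2·Traffic - 2 no longer applies, and Drops = 8.
Jitter = -2·Drops + 2  [with Drops=8]  = -14
Without intervention: Drops = -2·Traffic - 2  [with Traffic=0]  = -2; Jitter = -2·Drops + 2  [with Drops=-2]  = 6.
Change = -14 − 6 = -20.

-20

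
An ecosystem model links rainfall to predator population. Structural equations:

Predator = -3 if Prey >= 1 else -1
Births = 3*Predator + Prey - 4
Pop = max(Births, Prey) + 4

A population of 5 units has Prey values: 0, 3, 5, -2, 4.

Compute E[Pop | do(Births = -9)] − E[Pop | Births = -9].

1

Under do(Births=-9), Births's equation is replaced by Births=-9 for every unit. Per-unit Pop: 4, 7, 9, 2, 8. Mean = 6.
E[Pop|Births=-9] averages over only the 2 units with Births=-9 (Prey = -2, 4): Pop = 2, 8, mean 5.
Difference = 6 − 5 = 1.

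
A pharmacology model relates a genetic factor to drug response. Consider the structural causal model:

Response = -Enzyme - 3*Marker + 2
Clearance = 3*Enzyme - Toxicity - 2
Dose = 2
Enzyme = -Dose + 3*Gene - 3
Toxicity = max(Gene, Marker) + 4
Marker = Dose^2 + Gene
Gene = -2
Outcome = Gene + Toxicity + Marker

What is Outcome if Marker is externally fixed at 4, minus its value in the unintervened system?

4

do(Marker=4) replaces the equation Marker = Dose^2 + Gene with the constant Marker = 4.
Toxicity = max(Gene, Marker) + 4  [with Gene=-2, Marker=4]  = 8
Outcome = Gene + Toxicity + Marker  [with Gene=-2, Toxicity=8, Marker=4]  = 10
Without intervention: Marker = Dose^2 + Gene  [with Dose=2, Gene=-2]  = 2; Toxicity = max(Gene, Marker) + 4  [with Gene=-2, Marker=2]  = 6; Outcome = Gene + Toxicity + Marker  [with Gene=-2, Toxicity=6, Marker=2]  = 6.
Change = 10 − 6 = 4.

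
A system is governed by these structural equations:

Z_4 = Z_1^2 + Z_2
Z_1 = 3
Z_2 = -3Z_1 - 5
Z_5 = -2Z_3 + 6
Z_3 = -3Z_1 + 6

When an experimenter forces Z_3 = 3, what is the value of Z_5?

0

do(Z_3=3) replaces the equation Z_3 = -3Z_1 + 6 with the constant Z_3 = 3.
Z_5 = -2Z_3 + 6  [with Z_3=3]  = 0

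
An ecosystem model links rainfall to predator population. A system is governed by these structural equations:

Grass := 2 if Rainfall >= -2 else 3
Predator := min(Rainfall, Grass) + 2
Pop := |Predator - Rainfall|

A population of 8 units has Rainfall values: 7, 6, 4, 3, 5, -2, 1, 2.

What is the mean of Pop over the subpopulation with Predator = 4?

E[Pop|Predator=4] averages over only the 6 units with Predator=4 (Rainfall = 7, 6, 4, 3, 5, 2): Pop = 3, 2, 0, 1, 1, 2, mean 1.5.

1.5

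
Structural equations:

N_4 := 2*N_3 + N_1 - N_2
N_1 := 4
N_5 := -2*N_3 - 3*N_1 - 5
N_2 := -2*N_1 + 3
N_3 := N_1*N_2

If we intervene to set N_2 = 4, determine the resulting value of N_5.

do(N_2=4) replaces the equation N_2 := -2*N_1 + 3 with the constant N_2 = 4.
N_3 = N_1*N_2  [with N_1=4, N_2=4]  = 16
N_5 = -2*N_3 - 3*N_1 - 5  [with N_3=16, N_1=4]  = -49

-49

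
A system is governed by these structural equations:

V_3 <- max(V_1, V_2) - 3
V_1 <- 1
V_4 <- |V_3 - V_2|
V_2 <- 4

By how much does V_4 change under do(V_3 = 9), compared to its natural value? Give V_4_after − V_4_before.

2

The intervention breaks the incoming arrows to V_3: V_3 <- max(V_1, V_2) - 3 no longer applies, and V_3 = 9.
V_4 = |V_3 - V_2|  [with V_3=9, V_2=4]  = 5
Without intervention: V_3 = max(V_1, V_2) - 3  [with V_1=1, V_2=4]  = 1; V_4 = |V_3 - V_2|  [with V_3=1, V_2=4]  = 3.
Change = 5 − 3 = 2.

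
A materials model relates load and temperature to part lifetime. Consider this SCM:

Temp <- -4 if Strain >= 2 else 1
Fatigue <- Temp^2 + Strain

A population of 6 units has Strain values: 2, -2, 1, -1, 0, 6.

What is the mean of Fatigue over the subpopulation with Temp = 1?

Conditioning on Temp=1 selects the 4 unit(s) with Strain ∈ {-2, 1, -1, 0}. Their Fatigue values: -1, 2, 0, 1. Mean = 0.5.

0.5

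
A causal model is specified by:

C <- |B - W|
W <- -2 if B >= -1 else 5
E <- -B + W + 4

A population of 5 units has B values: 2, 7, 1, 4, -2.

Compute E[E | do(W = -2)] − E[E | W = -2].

The intervention sets W=-2 in all 5 units regardless of B. Recomputing E per unit gives 0, -5, 1, -2, 4; average -0.4.
E[E|W=-2] averages over only the 4 units with W=-2 (B = 2, 7, 1, 4): E = 0, -5, 1, -2, mean -1.5.
Difference = -0.4 − (-1.5) = 1.1.

1.1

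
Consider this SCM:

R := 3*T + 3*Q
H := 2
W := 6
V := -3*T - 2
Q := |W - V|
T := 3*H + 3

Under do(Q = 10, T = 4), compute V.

Under do(Q = 10, T = 4), each intervened variable's structural equation is replaced by its fixed value.
V = -3*T - 2  [with T=4]  = -14

-14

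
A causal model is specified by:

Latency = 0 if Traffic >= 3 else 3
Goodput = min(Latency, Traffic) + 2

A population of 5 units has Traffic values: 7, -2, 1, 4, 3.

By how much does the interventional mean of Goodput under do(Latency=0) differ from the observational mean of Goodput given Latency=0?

-0.4

do(Latency=0) breaks Latency's dependence on Traffic. With Latency=0 fixed, Goodput across the units is 2, 0, 2, 2, 2, mean 1.6.
Observing Latency=0 restricts to units where Latency's equation naturally yields 0: Traffic ∈ {7, 4, 3}. In that subpopulation Goodput = 2, 2, 2, mean 2.
Difference = 1.6 − 2 = -0.4.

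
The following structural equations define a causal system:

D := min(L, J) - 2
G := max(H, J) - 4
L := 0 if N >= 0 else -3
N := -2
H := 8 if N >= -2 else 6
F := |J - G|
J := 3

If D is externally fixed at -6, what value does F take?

The intervention breaks the incoming arrows to D: D := min(L, J) - 2 no longer applies, and D = -6.
No directed path runs from D to F, so F keeps its natural value.
H = 8 if N >= -2 else 6  [with N=-2]  = 8
G = max(H, J) - 4  [with H=8, J=3]  = 4
F = |J - G|  [with J=3, G=4]  = 1

1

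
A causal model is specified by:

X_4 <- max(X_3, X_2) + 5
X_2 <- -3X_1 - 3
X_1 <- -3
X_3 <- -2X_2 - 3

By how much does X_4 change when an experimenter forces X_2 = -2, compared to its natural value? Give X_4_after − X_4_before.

Under do(X_2=-2), the mechanism X_2 <- -3X_1 - 3 is discarded; X_2 is fixed at -2.
X_3 = -2X_2 - 3  [with X_2=-2]  = 1
X_4 = max(X_3, X_2) + 5  [with X_3=1, X_2=-2]  = 6
Without intervention: X_2 = -3X_1 - 3  [with X_1=-3]  = 6; X_3 = -2X_2 - 3  [with X_2=6]  = -15; X_4 = max(X_3, X_2) + 5  [with X_3=-15, X_2=6]  = 11.
Change = 6 − 11 = -5.

-5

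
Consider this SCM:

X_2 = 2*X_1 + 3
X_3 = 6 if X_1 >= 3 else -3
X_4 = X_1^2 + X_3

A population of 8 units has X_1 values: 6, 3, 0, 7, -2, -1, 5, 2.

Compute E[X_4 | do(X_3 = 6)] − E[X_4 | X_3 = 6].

-13.75

Every unit gets X_3=6 under the intervention. X_4 values become 42, 15, 6, 55, 10, 7, 31, 10; E[X_4|do(X_3=6)] = 22.
Conditioning on X_3=6 selects the 4 unit(s) with X_1 ∈ {6, 3, 7, 5}. Their X_4 values: 42, 15, 55, 31. Mean = 35.75.
Difference = 22 − 35.75 = -13.75.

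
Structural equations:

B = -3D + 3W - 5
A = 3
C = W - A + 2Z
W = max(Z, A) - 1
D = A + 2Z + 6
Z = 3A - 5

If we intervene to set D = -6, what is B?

22

The intervention breaks the incoming arrows to D: D = A + 2Z + 6 no longer applies, and D = -6.
Z = 3A - 5  [with A=3]  = 4
W = max(Z, A) - 1  [with Z=4, A=3]  = 3
B = -3D + 3W - 5  [with D=-6, W=3]  = 22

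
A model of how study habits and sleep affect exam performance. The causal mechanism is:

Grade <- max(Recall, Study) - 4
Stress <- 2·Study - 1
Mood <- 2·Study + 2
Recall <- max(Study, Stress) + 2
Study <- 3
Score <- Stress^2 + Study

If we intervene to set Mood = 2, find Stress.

The intervention breaks the incoming arrows to Mood: Mood <- 2·Study + 2 no longer applies, and Mood = 2.
Since Stress is not a descendant of the intervened variable, it is unaffected.
Stress = 2·Study - 1  [with Study=3]  = 5

5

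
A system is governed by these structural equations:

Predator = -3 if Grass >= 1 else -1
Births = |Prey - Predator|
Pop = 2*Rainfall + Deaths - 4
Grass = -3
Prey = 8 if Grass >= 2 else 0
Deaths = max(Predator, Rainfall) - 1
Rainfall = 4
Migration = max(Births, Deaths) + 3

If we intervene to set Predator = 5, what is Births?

Intervening sets Predator = 5 and removes its equation (Predator = -3 if Grass >= 1 else -1).
Prey = 8 if Grass >= 2 else 0  [with Grass=-3]  = 0
Births = |Prey - Predator|  [with Prey=0, Predator=5]  = 5

5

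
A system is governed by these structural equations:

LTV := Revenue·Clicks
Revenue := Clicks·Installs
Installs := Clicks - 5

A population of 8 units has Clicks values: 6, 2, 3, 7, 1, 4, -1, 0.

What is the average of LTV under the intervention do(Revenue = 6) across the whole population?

The intervention sets Revenue=6 in all 8 units regardless of Clicks. Recomputing LTV per unit gives 36, 12, 18, 42, 6, 24, -6, 0; average 16.5.

16.5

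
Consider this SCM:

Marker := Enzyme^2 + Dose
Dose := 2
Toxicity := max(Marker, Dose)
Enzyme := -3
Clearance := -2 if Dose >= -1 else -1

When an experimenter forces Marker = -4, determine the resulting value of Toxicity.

2

The intervention breaks the incoming arrows to Marker: Marker := Enzyme^2 + Dose no longer applies, and Marker = -4.
Toxicity = max(Marker, Dose)  [with Marker=-4, Dose=2]  = 2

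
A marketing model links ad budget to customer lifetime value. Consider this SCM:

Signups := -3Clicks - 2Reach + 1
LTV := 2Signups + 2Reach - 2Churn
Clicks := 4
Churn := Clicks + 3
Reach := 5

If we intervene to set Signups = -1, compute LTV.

do(Signups=-1) replaces the equation Signups := -3Clicks - 2Reach + 1 with the constant Signups = -1.
Churn = Clicks + 3  [with Clicks=4]  = 7
LTV = 2Signups + 2Reach - 2Churn  [with Signups=-1, Reach=5, Churn=7]  = -6

-6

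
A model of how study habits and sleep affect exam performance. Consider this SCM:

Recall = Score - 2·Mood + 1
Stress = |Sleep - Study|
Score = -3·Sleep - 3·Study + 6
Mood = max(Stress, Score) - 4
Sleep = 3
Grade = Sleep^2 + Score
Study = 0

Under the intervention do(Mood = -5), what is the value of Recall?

8

The intervention breaks the incoming arrows to Mood: Mood = max(Stress, Score) - 4 no longer applies, and Mood = -5.
Score = -3·Sleep - 3·Study + 6  [with Sleep=3, Study=0]  = -3
Recall = Score - 2·Mood + 1  [with Score=-3, Mood=-5]  = 8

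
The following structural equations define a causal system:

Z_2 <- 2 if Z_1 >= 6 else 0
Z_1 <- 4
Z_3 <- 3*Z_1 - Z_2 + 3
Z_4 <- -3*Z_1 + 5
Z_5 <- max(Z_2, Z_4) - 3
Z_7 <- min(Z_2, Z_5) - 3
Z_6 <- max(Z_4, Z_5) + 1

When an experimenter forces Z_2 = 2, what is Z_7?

-4

Under do(Z_2=2), the mechanism Z_2 <- 2 if Z_1 >= 6 else 0 is discarded; Z_2 is fixed at 2.
Z_4 = -3*Z_1 + 5  [with Z_1=4]  = -7
Z_5 = max(Z_2, Z_4) - 3  [with Z_2=2, Z_4=-7]  = -1
Z_7 = min(Z_2, Z_5) - 3  [with Z_2=2, Z_5=-1]  = -4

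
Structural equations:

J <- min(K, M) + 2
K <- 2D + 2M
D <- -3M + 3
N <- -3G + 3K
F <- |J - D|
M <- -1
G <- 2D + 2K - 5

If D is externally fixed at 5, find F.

Under do(D=5), the mechanism D <- -3M + 3 is discarded; D is fixed at 5.
K = 2D + 2M  [with D=5, M=-1]  = 8
J = min(K, M) + 2  [with K=8, M=-1]  = 1
F = |J - D|  [with J=1, D=5]  = 4

4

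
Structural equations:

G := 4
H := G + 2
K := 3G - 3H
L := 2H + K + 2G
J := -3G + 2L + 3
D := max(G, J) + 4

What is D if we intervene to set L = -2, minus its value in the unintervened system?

-15

Under do(L=-2), the mechanism L := 2H + K + 2G is discarded; L is fixed at -2.
J = -3G + 2L + 3  [with G=4, L=-2]  = -13
D = max(G, J) + 4  [with G=4, J=-13]  = 8
Without intervention: H = G + 2  [with G=4]  = 6; K = 3G - 3H  [with G=4, H=6]  = -6; L = 2H + K + 2G  [with H=6, K=-6, G=4]  = 14; J = -3G + 2L + 3  [with G=4, L=14]  = 19; D = max(G, J) + 4  [with G=4, J=19]  = 23.
Change = 8 − 23 = -15.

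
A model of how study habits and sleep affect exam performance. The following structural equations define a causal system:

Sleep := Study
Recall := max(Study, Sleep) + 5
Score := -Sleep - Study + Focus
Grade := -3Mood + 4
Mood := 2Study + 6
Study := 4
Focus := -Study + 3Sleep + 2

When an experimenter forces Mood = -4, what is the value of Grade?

Under do(Mood=-4), the mechanism Mood := 2Study + 6 is discarded; Mood is fixed at -4.
Grade = -3Mood + 4  [with Mood=-4]  = 16

16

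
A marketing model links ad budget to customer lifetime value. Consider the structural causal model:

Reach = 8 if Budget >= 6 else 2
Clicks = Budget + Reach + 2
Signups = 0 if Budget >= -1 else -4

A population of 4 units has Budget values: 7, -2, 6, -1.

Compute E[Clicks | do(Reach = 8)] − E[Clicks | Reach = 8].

The intervention sets Reach=8 in all 4 units regardless of Budget. Recomputing Clicks per unit gives 17, 8, 16, 9; average 12.5.
E[Clicks|Reach=8] averages over only the 2 units with Reach=8 (Budget = 7, 6): Clicks = 17, 16, mean 16.5.
Difference = 12.5 − 16.5 = -4.

-4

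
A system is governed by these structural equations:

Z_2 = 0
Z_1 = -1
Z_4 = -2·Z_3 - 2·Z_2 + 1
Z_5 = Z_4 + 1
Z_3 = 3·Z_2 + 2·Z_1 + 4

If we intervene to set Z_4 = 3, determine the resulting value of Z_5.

Intervening sets Z_4 = 3 and removes its equation (Z_4 = -2·Z_3 - 2·Z_2 + 1).
Z_5 = Z_4 + 1  [with Z_4=3]  = 4

4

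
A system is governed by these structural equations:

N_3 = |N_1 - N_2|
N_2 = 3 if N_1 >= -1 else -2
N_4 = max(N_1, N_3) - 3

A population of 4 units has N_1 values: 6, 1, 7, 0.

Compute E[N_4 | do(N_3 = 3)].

1.75

Under do(N_3=3), N_3's equation is replaced by N_3=3 for every unit. Per-unit N_4: 3, 0, 4, 0. Mean = 1.75.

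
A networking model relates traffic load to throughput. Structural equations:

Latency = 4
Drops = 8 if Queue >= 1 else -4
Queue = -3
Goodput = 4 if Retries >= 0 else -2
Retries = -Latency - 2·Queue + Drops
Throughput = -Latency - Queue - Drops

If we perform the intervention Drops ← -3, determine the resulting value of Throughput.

do(Drops=-3) replaces the equation Drops = 8 if Queue >= 1 else -4 with the constant Drops = -3.
Throughput = -Latency - Queue - Drops  [with Latency=4, Queue=-3, Drops=-3]  = 2

2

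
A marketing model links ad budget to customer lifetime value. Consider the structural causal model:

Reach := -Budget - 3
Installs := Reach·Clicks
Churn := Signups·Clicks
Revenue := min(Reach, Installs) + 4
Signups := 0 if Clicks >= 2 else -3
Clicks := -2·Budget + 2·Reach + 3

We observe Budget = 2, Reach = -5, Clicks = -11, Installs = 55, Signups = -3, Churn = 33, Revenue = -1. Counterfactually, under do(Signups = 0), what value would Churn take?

0

The intervention breaks the incoming arrows to Signups: Signups := 0 if Clicks >= 2 else -3 no longer applies, and Signups = 0.
Reach = -Budget - 3  [with Budget=2]  = -5
Clicks = -2·Budget + 2·Reach + 3  [with Budget=2, Reach=-5]  = -11
Churn = Signups·Clicks  [with Signups=0, Clicks=-11]  = 0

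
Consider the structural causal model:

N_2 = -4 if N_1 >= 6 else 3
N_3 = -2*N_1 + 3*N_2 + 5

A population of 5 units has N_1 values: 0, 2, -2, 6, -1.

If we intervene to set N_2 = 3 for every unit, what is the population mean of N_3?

The intervention sets N_2=3 in all 5 units regardless of N_1. Recomputing N_3 per unit gives 14, 10, 18, 2, 16; average 12.

12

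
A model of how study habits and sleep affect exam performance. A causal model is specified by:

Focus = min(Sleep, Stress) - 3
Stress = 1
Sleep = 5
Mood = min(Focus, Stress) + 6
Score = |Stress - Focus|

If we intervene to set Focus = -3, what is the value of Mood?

3

do(Focus=-3) replaces the equation Focus = min(Sleep, Stress) - 3 with the constant Focus = -3.
Mood = min(Focus, Stress) + 6  [with Focus=-3, Stress=1]  = 3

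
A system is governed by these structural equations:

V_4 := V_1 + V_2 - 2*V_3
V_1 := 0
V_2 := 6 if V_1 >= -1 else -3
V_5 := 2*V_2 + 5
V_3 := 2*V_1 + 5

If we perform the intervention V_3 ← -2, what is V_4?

The intervention breaks the incoming arrows to V_3: V_3 := 2*V_1 + 5 no longer applies, and V_3 = -2.
V_2 = 6 if V_1 >= -1 else -3  [with V_1=0]  = 6
V_4 = V_1 + V_2 - 2*V_3  [with V_1=0, V_2=6, V_3=-2]  = 10

10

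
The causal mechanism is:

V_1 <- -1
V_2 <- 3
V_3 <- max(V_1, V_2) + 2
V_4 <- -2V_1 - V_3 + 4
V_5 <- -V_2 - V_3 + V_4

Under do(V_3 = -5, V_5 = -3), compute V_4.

11

The joint intervention fixes V_3 = -5, V_5 = -3, removing each variable's own equation.
V_4 = -2V_1 - V_3 + 4  [with V_1=-1, V_3=-5]  = 11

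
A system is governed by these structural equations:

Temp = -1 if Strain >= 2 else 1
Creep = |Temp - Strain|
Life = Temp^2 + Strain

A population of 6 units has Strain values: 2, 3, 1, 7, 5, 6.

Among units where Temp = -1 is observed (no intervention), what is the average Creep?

5.6

E[Creep|Temp=-1] averages over only the 5 units with Temp=-1 (Strain = 2, 3, 7, 5, 6): Creep = 3, 4, 8, 6, 7, mean 5.6.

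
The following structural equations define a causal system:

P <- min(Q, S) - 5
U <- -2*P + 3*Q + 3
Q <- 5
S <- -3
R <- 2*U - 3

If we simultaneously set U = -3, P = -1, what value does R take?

The joint intervention fixes U = -3, P = -1, removing each variable's own equation.
R = 2*U - 3  [with U=-3]  = -9

-9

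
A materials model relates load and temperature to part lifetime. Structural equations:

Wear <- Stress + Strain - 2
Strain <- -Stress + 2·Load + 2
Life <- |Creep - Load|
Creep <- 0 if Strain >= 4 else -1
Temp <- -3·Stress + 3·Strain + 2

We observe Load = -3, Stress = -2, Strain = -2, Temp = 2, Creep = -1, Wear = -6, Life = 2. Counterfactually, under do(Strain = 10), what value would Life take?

The intervention breaks the incoming arrows to Strain: Strain <- -Stress + 2·Load + 2 no longer applies, and Strain = 10.
Creep = 0 if Strain >= 4 else -1  [with Strain=10]  = 0
Life = |Creep - Load|  [with Creep=0, Load=-3]  = 3

3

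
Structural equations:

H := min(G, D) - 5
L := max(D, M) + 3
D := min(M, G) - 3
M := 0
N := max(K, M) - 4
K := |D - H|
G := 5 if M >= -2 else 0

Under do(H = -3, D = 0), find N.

-1

The joint intervention fixes H = -3, D = 0, removing each variable's own equation.
K = |D - H|  [with D=0, H=-3]  = 3
N = max(K, M) - 4  [with K=3, M=0]  = -1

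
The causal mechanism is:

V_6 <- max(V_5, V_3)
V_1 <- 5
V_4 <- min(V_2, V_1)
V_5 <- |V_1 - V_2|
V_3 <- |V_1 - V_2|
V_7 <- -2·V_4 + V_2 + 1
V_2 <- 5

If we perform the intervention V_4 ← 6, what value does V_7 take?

The intervention breaks the incoming arrows to V_4: V_4 <- min(V_2, V_1) no longer applies, and V_4 = 6.
V_7 = -2·V_4 + V_2 + 1  [with V_4=6, V_2=5]  = -6

-6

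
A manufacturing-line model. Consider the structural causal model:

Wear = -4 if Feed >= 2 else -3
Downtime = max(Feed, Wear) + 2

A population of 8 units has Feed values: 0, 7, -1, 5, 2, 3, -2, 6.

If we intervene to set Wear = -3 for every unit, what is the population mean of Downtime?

4.5

The intervention sets Wear=-3 in all 8 units regardless of Feed. Recomputing Downtime per unit gives 2, 9, 1, 7, 4, 5, 0, 8; average 4.5.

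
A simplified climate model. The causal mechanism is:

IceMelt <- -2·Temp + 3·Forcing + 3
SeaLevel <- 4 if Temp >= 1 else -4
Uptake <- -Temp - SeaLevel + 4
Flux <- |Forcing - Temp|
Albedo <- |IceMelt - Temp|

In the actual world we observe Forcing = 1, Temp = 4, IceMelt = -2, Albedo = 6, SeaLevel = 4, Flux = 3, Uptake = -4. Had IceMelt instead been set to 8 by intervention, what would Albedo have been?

4

The intervention breaks the incoming arrows to IceMelt: IceMelt <- -2·Temp + 3·Forcing + 3 no longer applies, and IceMelt = 8.
Albedo = |IceMelt - Temp|  [with IceMelt=8, Temp=4]  = 4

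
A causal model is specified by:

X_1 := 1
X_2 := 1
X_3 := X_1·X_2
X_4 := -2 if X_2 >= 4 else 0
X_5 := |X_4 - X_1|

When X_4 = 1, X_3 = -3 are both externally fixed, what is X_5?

The joint intervention fixes X_4 = 1, X_3 = -3, removing each variable's own equation.
X_5 = |X_4 - X_1|  [with X_4=1, X_1=1]  = 0

0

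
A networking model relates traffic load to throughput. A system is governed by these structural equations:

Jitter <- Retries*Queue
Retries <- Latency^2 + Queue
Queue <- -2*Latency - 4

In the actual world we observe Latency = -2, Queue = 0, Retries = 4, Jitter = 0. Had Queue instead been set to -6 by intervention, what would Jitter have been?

Under do(Queue=-6), the mechanism Queue <- -2*Latency - 4 is discarded; Queue is fixed at -6.
Retries = Latency^2 + Queue  [with Latency=-2, Queue=-6]  = -2
Jitter = Retries*Queue  [with Retries=-2, Queue=-6]  = 12

12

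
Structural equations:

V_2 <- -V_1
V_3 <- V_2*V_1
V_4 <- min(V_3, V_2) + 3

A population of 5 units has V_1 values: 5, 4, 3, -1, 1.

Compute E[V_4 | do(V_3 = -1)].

0.2

The intervention sets V_3=-1 in all 5 units regardless of V_1. Recomputing V_4 per unit gives -2, -1, 0, 2, 2; average 0.2.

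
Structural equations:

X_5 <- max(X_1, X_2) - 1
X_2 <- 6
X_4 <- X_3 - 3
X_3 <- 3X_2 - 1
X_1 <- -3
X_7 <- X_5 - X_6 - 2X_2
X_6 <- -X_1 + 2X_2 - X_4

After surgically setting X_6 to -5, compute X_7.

Intervening sets X_6 = -5 and removes its equation (X_6 <- -X_1 + 2X_2 - X_4).
X_5 = max(X_1, X_2) - 1  [with X_1=-3, X_2=6]  = 5
X_7 = X_5 - X_6 - 2X_2  [with X_5=5, X_6=-5, X_2=6]  = -2

-2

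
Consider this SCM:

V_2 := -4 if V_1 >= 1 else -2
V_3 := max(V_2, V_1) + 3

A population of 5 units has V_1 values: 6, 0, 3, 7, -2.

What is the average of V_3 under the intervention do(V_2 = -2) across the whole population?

5.8

do(V_2=-2) breaks V_2's dependence on V_1. With V_2=-2 fixed, V_3 across the units is 9, 3, 6, 10, 1, mean 5.8.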